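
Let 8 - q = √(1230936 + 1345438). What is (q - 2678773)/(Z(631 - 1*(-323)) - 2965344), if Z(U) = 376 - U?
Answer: 2678765/2965922 + √2576374/2965922 ≈ 0.90372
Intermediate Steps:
q = 8 - √2576374 (q = 8 - √(1230936 + 1345438) = 8 - √2576374 ≈ -1597.1)
(q - 2678773)/(Z(631 - 1*(-323)) - 2965344) = ((8 - √2576374) - 2678773)/((376 - (631 - 1*(-323))) - 2965344) = (-2678765 - √2576374)/((376 - (631 + 323)) - 2965344) = (-2678765 - √2576374)/((376 - 1*954) - 2965344) = (-2678765 - √2576374)/((376 - 954) - 2965344) = (-2678765 - √2576374)/(-578 - 2965344) = (-2678765 - √2576374)/(-2965922) = (-2678765 - √2576374)*(-1/2965922) = 2678765/2965922 + √2576374/2965922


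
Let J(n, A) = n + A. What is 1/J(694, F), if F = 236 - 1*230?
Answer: 1/700 ≈ 0.0014286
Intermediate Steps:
F = 6 (F = 236 - 230 = 6)
J(n, A) = A + n
1/J(694, F) = 1/(6 + 694) = 1/700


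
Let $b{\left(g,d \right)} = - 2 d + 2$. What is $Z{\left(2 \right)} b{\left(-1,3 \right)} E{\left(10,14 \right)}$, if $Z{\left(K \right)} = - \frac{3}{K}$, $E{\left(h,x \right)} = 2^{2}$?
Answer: $24$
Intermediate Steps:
$E{\left(h,x \right)} = 4$
$b{\left(g,d \right)} = 2 - 2 d$
$Z{\left(2 \right)} b{\left(-1,3 \right)} E{\left(10,14 \right)} = - \frac{3}{2} \left(2 - 6\right) 4 = \left(-3\right) \frac{1}{2} \left(2 - 6\right) 4 = \left(- \frac{3}{2}\right) \left(-4\right) 4 = 6 \cdot 4 = 24$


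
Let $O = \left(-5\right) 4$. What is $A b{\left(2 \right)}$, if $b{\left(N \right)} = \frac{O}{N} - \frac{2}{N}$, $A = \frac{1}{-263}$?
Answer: $\frac{11}{263} \approx 0.041825$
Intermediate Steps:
$O = -20$
$A = - \frac{1}{263} \approx -0.0038023$
$b{\left(N \right)} = - \frac{22}{N}$ ($b{\left(N \right)} = - \frac{20}{N} - \frac{2}{N} = - \frac{22}{N}$)
$A b{\left(2 \right)} = - \frac{\left(-22\right) \frac{1}{2}}{263} = \left(- \frac{1}{263}\right) \left(-11\right) = \frac{11}{263}$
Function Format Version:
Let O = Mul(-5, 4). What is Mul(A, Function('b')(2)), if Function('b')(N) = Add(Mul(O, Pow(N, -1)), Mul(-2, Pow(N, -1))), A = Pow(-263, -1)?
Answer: Rational(11, 263) ≈ 0.041825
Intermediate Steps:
O = -20
A = Rational(-1, 263) ≈ -0.0038023
Function('b')(N) = Mul(-22, Pow(N, -1)) (Function('b')(N) = Add(Mul(-20, Pow(N, -1)), Mul(-2, Pow(N, -1))) = Mul(-22, Pow(N, -1)))
Mul(A, Function('b')(2)) = Mul(Rational(-1, 263), Mul(-22, Pow(2, -1))) = Mul(Rational(-1, 263), Mul(-22, Rational(1, 2))) = Mul(Rational(-1, 263), -11) = Rational(11, 263)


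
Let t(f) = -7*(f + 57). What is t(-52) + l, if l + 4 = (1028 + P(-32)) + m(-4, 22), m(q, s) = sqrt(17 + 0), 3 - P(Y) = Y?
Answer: 1024 + sqrt(17) ≈ 1028.1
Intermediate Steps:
t(f) = -399 - 7*f (t(f) = -7*(57 + f) = -399 - 7*f)
P(Y) = 3 - Y
m(q, s) = sqrt(17)
l = 1059 + sqrt(17) (l = -4 + ((1028 + (3 - 1*(-32))) + sqrt(17)) = -4 + ((1028 + (3 + 32)) + sqrt(17)) = -4 + ((1028 + 35) + sqrt(17)) = -4 + (1063 + sqrt(17)) = 1059 + sqrt(17) ≈ 1063.1)
t(-52) + l = (-399 - 7*(-52)) + (1059 + sqrt(17)) = (-399 + 364) + (1059 + sqrt(17)) = -35 + (1059 + sqrt(17)) = 1024 + sqrt(17)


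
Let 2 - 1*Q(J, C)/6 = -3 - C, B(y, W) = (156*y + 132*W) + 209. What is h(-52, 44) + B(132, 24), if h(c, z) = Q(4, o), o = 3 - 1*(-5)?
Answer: 24047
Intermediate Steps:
o = 8 (o = 3 + 5 = 8)
B(y, W) = 209 + 132*W + 156*y (B(y, W) = (132*W + 156*y) + 209 = 209 + 132*W + 156*y)
Q(J, C) = 30 + 6*C (Q(J, C) = 12 - 6*(-3 - C) = 12 + (18 + 6*C) = 30 + 6*C)
h(c, z) = 78 (h(c, z) = 30 + 6*8 = 30 + 48 = 78)
h(-52, 44) + B(132, 24) = 78 + (209 + 132*24 + 156*132) = 78 + (209 + 3168 + 20592) = 78 + 23969 = 24047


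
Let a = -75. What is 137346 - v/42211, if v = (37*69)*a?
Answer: 5797703481/42211 ≈ 1.3735e+5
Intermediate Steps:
v = -191475 (v = (37*69)*(-75) = 2553*(-75) = -191475)
137346 - v/42211 = 137346 - (-191475)/42211 = 137346 - 1*(-191475/42211) = 137346 + 191475/42211 = 5797703481/42211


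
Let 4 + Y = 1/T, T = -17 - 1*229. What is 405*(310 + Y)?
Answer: 10162125/82 ≈ 1.2393e+5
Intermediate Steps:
T = -246 (T = -17 - 229 = -246)
Y = -985/246 (Y = -4 + 1/(-246) = -4 - 1/246 = -985/246 ≈ -4.0041)
405*(310 + Y) = 405*(310 - 985/246) = 405*(75275/246) = 10162125/82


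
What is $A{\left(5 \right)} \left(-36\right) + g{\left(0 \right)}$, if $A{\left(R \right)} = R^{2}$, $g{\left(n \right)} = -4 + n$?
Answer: $-904$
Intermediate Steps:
$A{\left(5 \right)} \left(-36\right) + g{\left(0 \right)} = 5^{2} \left(-36\right) + \left(-4 + 0\right) = 25 \left(-36\right) - 4 = -900 - 4 = -904$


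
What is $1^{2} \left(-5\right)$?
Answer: $-5$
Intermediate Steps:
$1^{2} \left(-5\right) = 1 \left(-5\right) = -5$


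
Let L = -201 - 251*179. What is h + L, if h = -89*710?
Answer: -108320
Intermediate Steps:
h = -63190
L = -45130 (L = -201 - 44929 = -45130)
h + L = -63190 - 45130 = -108320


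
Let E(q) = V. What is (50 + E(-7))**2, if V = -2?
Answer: 2304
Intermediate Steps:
E(q) = -2
(50 + E(-7))**2 = (50 - 2)**2 = 48**2 = 2304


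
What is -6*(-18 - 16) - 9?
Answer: 195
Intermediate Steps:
-6*(-18 - 16) - 9 = -6*(-34) - 9 = 204 - 9 = 195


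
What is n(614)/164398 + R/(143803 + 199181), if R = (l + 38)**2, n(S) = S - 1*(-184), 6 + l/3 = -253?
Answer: 45027450695/28192941816 ≈ 1.5971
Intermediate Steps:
l = -777 (l = -18 + 3*(-253) = -18 - 759 = -777)
n(S) = 184 + S (n(S) = S + 184 = 184 + S)
R = 546121 (R = (-777 + 38)**2 = (-739)**2 = 546121)
n(614)/164398 + R/(143803 + 199181) = (184 + 614)/164398 + 546121/(143803 + 199181) = 798*(1/164398) + 546121/342984 = 399/82199 + 546121*(1/342984) = 399/82199 + 546121/342984 = 45027450695/28192941816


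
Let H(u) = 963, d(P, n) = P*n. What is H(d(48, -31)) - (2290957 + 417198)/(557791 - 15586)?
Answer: 103887052/108441 ≈ 958.00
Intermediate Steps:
H(d(48, -31)) - (2290957 + 417198)/(557791 - 15586) = 963 - (2290957 + 417198)/(557791 - 15586) = 963 - 2708155/542205 = 963 - 1*541631/108441 = 963 - 541631/108441 = 103887052/108441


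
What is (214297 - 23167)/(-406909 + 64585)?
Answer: -31855/57054 ≈ -0.55833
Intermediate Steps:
(214297 - 23167)/(-406909 + 64585) = 191130/(-342324) = 191130*(-1/342324) = -31855/57054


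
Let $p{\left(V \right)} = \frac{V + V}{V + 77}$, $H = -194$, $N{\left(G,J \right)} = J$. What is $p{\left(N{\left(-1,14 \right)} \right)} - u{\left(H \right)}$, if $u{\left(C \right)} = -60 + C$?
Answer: $\frac{3306}{13} \approx 254.31$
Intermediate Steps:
$p{\left(V \right)} = \frac{2 V}{77 + V}$
$p{\left(N{\left(-1,14 \right)} \right)} - u{\left(H \right)} = 2 \cdot 14 \frac{1}{77 + 14} - \left(-60 - 194\right) = 2 \cdot 14 \cdot \frac{1}{91} - -254 = 2 \cdot 14 \cdot \frac{1}{91} + 254 = \frac{4}{13} + 254 = \frac{3306}{13}$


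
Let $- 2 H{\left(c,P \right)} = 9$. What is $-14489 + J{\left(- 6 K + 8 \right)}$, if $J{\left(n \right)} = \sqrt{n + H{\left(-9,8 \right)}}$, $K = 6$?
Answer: $-14489 + \frac{i \sqrt{130}}{2} \approx -14489.0 + 5.7009 i$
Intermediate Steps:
$H{\left(c,P \right)} = - \frac{9}{2}$ ($H{\left(c,P \right)} = \left(- \frac{1}{2}\right) 9 = - \frac{9}{2}$)
$J{\left(n \right)} = \sqrt{- \frac{9}{2} + n}$ ($J{\left(n \right)} = \sqrt{n - \frac{9}{2}} = \sqrt{- \frac{9}{2} + n}$)
$-14489 + J{\left(- 6 K + 8 \right)} = -14489 + \frac{\sqrt{-18 + 4 \left(\left(-6\right) 6 + 8\right)}}{2} = -14489 + \frac{\sqrt{-18 + 4 \left(-36 + 8\right)}}{2} = -14489 + \frac{\sqrt{-18 + 4 \left(-28\right)}}{2} = -14489 + \frac{\sqrt{-18 - 112}}{2} = -14489 + \frac{\sqrt{-130}}{2} = -14489 + \frac{i \sqrt{130}}{2}$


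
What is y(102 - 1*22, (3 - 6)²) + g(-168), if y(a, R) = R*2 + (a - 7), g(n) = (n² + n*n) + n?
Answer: 56371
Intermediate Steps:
g(n) = n + 2*n² (g(n) = (n² + n²) + n = 2*n² + n = n + 2*n²)
y(a, R) = -7 + a + 2*R (y(a, R) = 2*R + (-7 + a) = -7 + a + 2*R)
y(102 - 1*22, (3 - 6)²) + g(-168) = (-7 + (102 - 1*22) + 2*(3 - 6)²) - 168*(1 + 2*(-168)) = (-7 + (102 - 22) + 2*(-3)²) - 168*(1 - 336) = (-7 + 80 + 2*9) - 168*(-335) = (-7 + 80 + 18) + 56280 = 91 + 56280 = 56371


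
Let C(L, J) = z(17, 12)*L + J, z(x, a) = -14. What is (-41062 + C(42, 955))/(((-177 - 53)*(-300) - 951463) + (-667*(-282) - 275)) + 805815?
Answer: 186584865185/231548 ≈ 8.0582e+5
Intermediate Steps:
C(L, J) = J - 14*L (C(L, J) = -14*L + J = J - 14*L)
(-41062 + C(42, 955))/(((-177 - 53)*(-300) - 951463) + (-667*(-282) - 275)) + 805815 = (-41062 + (955 - 14*42))/(((-177 - 53)*(-300) - 951463) + (-667*(-282) - 275)) + 805815 = (-41062 + (955 - 588))/((-230*(-300) - 951463) + (188094 - 275)) + 805815 = (-41062 + 367)/((69000 - 951463) + 187819) + 805815 = -40695/(-882463 + 187819) + 805815 = -40695/(-694644) + 805815 = -40695*(-1/694644) + 805815 = 13565/231548 + 805815 = 186584865185/231548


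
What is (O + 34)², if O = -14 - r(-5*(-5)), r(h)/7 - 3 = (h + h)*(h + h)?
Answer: 306285001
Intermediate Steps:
r(h) = 21 + 28*h² (r(h) = 21 + 7*((h + h)*(h + h)) = 21 + 7*((2*h)*(2*h)) = 21 + 7*(4*h²) = 21 + 28*h²)
O = -17535 (O = -14 - (21 + 28*(-5*(-5))²) = -14 - (21 + 28*25²) = -14 - (21 + 28*625) = -14 - (21 + 17500) = -14 - 1*17521 = -14 - 17521 = -17535)
(O + 34)² = (-17535 + 34)² = (-17501)² = 306285001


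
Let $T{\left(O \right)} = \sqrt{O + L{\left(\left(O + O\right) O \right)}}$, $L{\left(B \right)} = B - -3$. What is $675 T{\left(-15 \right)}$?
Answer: $675 \sqrt{438} \approx 14127.0$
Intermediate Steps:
$L{\left(B \right)} = 3 + B$ ($L{\left(B \right)} = B + 3 = 3 + B$)
$T{\left(O \right)} = \sqrt{3 + O + 2 O^{2}}$ ($T{\left(O \right)} = \sqrt{O + \left(3 + \left(O + O\right) O\right)} = \sqrt{O + \left(3 + 2 O O\right)} = \sqrt{O + \left(3 + 2 O^{2}\right)} = \sqrt{3 + O + 2 O^{2}}$)
$675 T{\left(-15 \right)} = 675 \sqrt{3 - 15 + 2 \left(-15\right)^{2}} = 675 \sqrt{3 - 15 + 2 \cdot 225} = 675 \sqrt{3 - 15 + 450} = 675 \sqrt{438}$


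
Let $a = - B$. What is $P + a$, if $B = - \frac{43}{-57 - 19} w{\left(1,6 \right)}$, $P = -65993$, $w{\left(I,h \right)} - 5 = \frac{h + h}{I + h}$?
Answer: $- \frac{35110297}{532} \approx -65997.0$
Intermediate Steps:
$w{\left(I,h \right)} = 5 + \frac{2 h}{I + h}$ ($w{\left(I,h \right)} = 5 + \frac{h + h}{I + h} = 5 + \frac{2 h}{I + h}$)
$B = \frac{2021}{532}$ ($B = - \frac{43}{-57 - 19} \frac{5 \cdot 1 + 7 \cdot 6}{1 + 6} = - \frac{43}{-76} \frac{5 + 42}{7} = \left(-43\right) \left(- \frac{1}{76}\right) \frac{1}{7} \cdot 47 = \frac{43}{76} \cdot \frac{47}{7} = \frac{2021}{532} \approx 3.7989$)
$a = - \frac{2021}{532}$ ($a = \left(-1\right) \frac{2021}{532} = - \frac{2021}{532} \approx -3.7989$)
$P + a = -65993 - \frac{2021}{532} = - \frac{35110297}{532}$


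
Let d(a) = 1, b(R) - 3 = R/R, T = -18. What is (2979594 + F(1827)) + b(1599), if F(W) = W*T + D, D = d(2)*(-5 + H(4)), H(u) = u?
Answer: 2946711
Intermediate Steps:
b(R) = 4 (b(R) = 3 + R/R = 3 + 1 = 4)
D = -1 (D = 1*(-5 + 4) = 1*(-1) = -1)
F(W) = -1 - 18*W (F(W) = W*(-18) - 1 = -18*W - 1 = -1 - 18*W)
(2979594 + F(1827)) + b(1599) = (2979594 + (-1 - 18*1827)) + 4 = (2979594 + (-1 - 32886)) + 4 = (2979594 - 32887) + 4 = 2946707 + 4 = 2946711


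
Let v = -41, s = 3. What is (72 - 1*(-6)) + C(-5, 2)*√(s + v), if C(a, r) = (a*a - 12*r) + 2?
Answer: 78 + 3*I*√38 ≈ 78.0 + 18.493*I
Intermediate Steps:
C(a, r) = 2 + a² - 12*r (C(a, r) = (a² - 12*r) + 2 = 2 + a² - 12*r)
(72 - 1*(-6)) + C(-5, 2)*√(s + v) = (72 - 1*(-6)) + (2 + (-5)² - 12*2)*√(3 - 41) = (72 + 6) + (2 + 25 - 24)*√(-38) = 78 + 3*(I*√38) = 78 + 3*I*√38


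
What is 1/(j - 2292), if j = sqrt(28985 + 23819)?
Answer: -573/1300115 - sqrt(13201)/2600230 ≈ -0.00048492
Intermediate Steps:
j = 2*sqrt(13201) (j = sqrt(52804) = 2*sqrt(13201) ≈ 229.79)
1/(j - 2292) = 1/(2*sqrt(13201) - 2292) = 1/(-2292 + 2*sqrt(13201))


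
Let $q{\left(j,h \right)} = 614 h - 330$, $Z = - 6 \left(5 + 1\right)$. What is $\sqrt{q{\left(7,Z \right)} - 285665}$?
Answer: $i \sqrt{308099} \approx 555.07 i$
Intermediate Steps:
$Z = -36$ ($Z = \left(-6\right) 6 = -36$)
$q{\left(j,h \right)} = -330 + 614 h$
$\sqrt{q{\left(7,Z \right)} - 285665} = \sqrt{\left(-330 + 614 \left(-36\right)\right) - 285665} = \sqrt{\left(-330 - 22104\right) - 285665} = \sqrt{-22434 - 285665} = \sqrt{-308099} = i \sqrt{308099}$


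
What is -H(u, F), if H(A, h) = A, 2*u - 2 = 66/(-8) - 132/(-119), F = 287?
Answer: 2447/952 ≈ 2.5704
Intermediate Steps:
u = -2447/952 (u = 1 + (66/(-8) - 132/(-119))/2 = 1 + (66*(-1/8) - 132*(-1/119))/2 = 1 + (-33/4 + 132/119)/2 = 1 + (1/2)*(-3399/476) = 1 - 3399/952 = -2447/952 ≈ -2.5704)
-H(u, F) = -1*(-2447/952) = 2447/952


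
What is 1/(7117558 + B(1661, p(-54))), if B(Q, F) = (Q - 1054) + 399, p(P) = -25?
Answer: 1/7118564 ≈ 1.4048e-7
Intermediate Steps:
B(Q, F) = -655 + Q (B(Q, F) = (-1054 + Q) + 399 = -655 + Q)
1/(7117558 + B(1661, p(-54))) = 1/(7117558 + (-655 + 1661)) = 1/(7117558 + 1006) = 1/7118564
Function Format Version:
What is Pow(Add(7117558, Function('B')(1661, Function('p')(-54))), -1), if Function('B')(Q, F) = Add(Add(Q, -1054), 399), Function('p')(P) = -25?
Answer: Rational(1, 7118564) ≈ 1.4048e-7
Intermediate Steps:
Function('B')(Q, F) = Add(-655, Q) (Function('B')(Q, F) = Add(Add(-1054, Q), 399) = Add(-655, Q))
Pow(Add(7117558, Function('B')(1661, Function('p')(-54))), -1) = Pow(Add(7117558, Add(-655, 1661)), -1) = Pow(Add(7117558, 1006), -1) = Pow(7118564, -1) = Rational(1, 7118564)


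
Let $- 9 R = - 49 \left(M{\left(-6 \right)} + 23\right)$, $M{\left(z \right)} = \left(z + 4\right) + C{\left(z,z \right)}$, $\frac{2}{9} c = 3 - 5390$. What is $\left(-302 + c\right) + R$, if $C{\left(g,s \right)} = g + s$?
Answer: $- \frac{48989}{2} \approx -24495.0$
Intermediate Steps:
$c = - \frac{48483}{2}$ ($c = \frac{9 \left(3 - 5390\right)}{2} = \frac{9}{2} \left(-5387\right) = - \frac{48483}{2} \approx -24242.0$)
$M{\left(z \right)} = 4 + 3 z$ ($M{\left(z \right)} = \left(z + 4\right) + \left(z + z\right) = \left(4 + z\right) + 2 z = 4 + 3 z$)
$R = 49$ ($R = - \frac{\left(-49\right) \left(\left(4 + 3 \left(-6\right)\right) + 23\right)}{9} = - \frac{\left(-49\right) \left(\left(4 - 18\right) + 23\right)}{9} = - \frac{\left(-49\right) \left(-14 + 23\right)}{9} = - \frac{\left(-49\right) 9}{9} = \left(- \frac{1}{9}\right) \left(-441\right) = 49$)
$\left(-302 + c\right) + R = \left(-302 - \frac{48483}{2}\right) + 49 = - \frac{49087}{2} + 49 = - \frac{48989}{2}$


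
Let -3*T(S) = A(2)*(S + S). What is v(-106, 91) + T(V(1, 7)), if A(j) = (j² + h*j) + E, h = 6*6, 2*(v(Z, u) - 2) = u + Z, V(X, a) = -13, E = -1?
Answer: 1289/2 ≈ 644.50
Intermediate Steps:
v(Z, u) = 2 + Z/2 + u/2 (v(Z, u) = 2 + (u + Z)/2 = 2 + (Z + u)/2 = 2 + (Z/2 + u/2) = 2 + Z/2 + u/2)
h = 36
A(j) = -1 + j² + 36*j (A(j) = (j² + 36*j) - 1 = -1 + j² + 36*j)
T(S) = -50*S (T(S) = -(-1 + 2² + 36*2)*(S + S)/3 = -(-1 + 4 + 72)*2*S/3 = -25*2*S = -50*S)
v(-106, 91) + T(V(1, 7)) = (2 + (½)*(-106) + (½)*91) - 50*(-13) = (2 - 53 + 91/2) + 650 = -11/2 + 650 = 1289/2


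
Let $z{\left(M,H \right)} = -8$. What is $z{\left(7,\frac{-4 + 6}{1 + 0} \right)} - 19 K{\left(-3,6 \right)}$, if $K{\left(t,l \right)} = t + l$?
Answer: $-65$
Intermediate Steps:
$K{\left(t,l \right)} = l + t$
$z{\left(7,\frac{-4 + 6}{1 + 0} \right)} - 19 K{\left(-3,6 \right)} = -8 - 19 \left(6 - 3\right) = -8 - 57 = -65$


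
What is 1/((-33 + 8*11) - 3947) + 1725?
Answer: 6713699/3892 ≈ 1725.0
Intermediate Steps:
1/((-33 + 8*11) - 3947) + 1725 = 1/((-33 + 88) - 3947) + 1725 = 1/(55 - 3947) + 1725 = 1/(-3892) + 1725 = -1/3892 + 1725 = 6713699/3892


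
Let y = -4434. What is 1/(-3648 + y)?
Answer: -1/8082 ≈ -0.00012373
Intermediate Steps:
1/(-3648 + y) = 1/(-3648 - 4434) = 1/(-8082) = -1/8082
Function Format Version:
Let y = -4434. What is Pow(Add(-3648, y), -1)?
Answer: Rational(-1, 8082) ≈ -0.00012373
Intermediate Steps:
Pow(Add(-3648, y), -1) = Pow(Add(-3648, -4434), -1) = Pow(-8082, -1) = Rational(-1, 8082)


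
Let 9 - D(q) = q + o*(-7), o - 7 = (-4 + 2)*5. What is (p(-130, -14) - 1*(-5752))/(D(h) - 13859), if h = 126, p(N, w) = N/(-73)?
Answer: -420026/1021781 ≈ -0.41107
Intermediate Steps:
p(N, w) = -N/73 (p(N, w) = N*(-1/73) = -N/73)
o = -3 (o = 7 + (-4 + 2)*5 = 7 - 2*5 = 7 - 10 = -3)
D(q) = -12 - q (D(q) = 9 - (q - 3*(-7)) = 9 - (q + 21) = 9 - (21 + q) = 9 + (-21 - q) = -12 - q)
(p(-130, -14) - 1*(-5752))/(D(h) - 13859) = (-1/73*(-130) - 1*(-5752))/((-12 - 1*126) - 13859) = (130/73 + 5752)/((-12 - 126) - 13859) = 420026/(73*(-138 - 13859)) = (420026/73)/(-13997) = (420026/73)*(-1/13997) = -420026/1021781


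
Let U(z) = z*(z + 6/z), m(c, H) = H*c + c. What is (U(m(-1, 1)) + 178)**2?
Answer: 35344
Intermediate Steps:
m(c, H) = c + H*c
(U(m(-1, 1)) + 178)**2 = ((6 + (-(1 + 1))**2) + 178)**2 = ((6 + (-1*2)**2) + 178)**2 = ((6 + (-2)**2) + 178)**2 = ((6 + 4) + 178)**2 = (10 + 178)**2 = 188**2 = 35344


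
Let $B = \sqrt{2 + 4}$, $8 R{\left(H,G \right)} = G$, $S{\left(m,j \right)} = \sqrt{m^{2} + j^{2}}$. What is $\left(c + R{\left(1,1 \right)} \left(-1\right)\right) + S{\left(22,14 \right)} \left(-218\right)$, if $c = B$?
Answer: $- \frac{1}{8} + \sqrt{6} - 436 \sqrt{170} \approx -5682.4$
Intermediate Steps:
$S{\left(m,j \right)} = \sqrt{j^{2} + m^{2}}$
$R{\left(H,G \right)} = \frac{G}{8}$
$B = \sqrt{6} \approx 2.4495$
$c = \sqrt{6} \approx 2.4495$
$\left(c + R{\left(1,1 \right)} \left(-1\right)\right) + S{\left(22,14 \right)} \left(-218\right) = \left(\sqrt{6} + \frac{1}{8} \cdot 1 \left(-1\right)\right) + \sqrt{14^{2} + 22^{2}} \left(-218\right) = \left(\sqrt{6} + \frac{1}{8} \left(-1\right)\right) + \sqrt{196 + 484} \left(-218\right) = \left(\sqrt{6} - \frac{1}{8}\right) + \sqrt{680} \left(-218\right) = \left(- \frac{1}{8} + \sqrt{6}\right) + 2 \sqrt{170} \left(-218\right) = \left(- \frac{1}{8} + \sqrt{6}\right) - 436 \sqrt{170} = - \frac{1}{8} + \sqrt{6} - 436 \sqrt{170}$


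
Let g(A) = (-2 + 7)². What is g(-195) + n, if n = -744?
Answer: -719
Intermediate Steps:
g(A) = 25 (g(A) = 5² = 25)
g(-195) + n = 25 - 744 = -719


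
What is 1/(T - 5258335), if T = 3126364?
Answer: -1/2131971 ≈ -4.6905e-7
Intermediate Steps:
1/(T - 5258335) = 1/(3126364 - 5258335) = 1/(-2131971) = -1/2131971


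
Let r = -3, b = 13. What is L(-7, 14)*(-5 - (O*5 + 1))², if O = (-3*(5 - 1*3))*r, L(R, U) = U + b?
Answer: 248832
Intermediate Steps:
L(R, U) = 13 + U (L(R, U) = U + 13 = 13 + U)
O = 18 (O = -3*(5 - 1*3)*(-3) = -3*(5 - 3)*(-3) = -3*2*(-3) = -6*(-3) = 18)
L(-7, 14)*(-5 - (O*5 + 1))² = (13 + 14)*(-5 - (18*5 + 1))² = 27*(-5 - (90 + 1))² = 27*(-5 - 1*91)² = 27*(-5 - 91)² = 27*(-96)² = 27*9216 = 248832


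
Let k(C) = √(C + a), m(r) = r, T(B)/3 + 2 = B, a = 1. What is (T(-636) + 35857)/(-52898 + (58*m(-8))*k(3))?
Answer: -33943/53826 ≈ -0.63061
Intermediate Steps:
T(B) = -6 + 3*B
k(C) = √(1 + C) (k(C) = √(C + 1) = √(1 + C))
(T(-636) + 35857)/(-52898 + (58*m(-8))*k(3)) = ((-6 + 3*(-636)) + 35857)/(-52898 + (58*(-8))*√(1 + 3)) = ((-6 - 1908) + 35857)/(-52898 - 464*√4) = (-1914 + 35857)/(-52898 - 464*2) = 33943/(-52898 - 928) = 33943/(-53826) = 33943*(-1/53826) = -33943/53826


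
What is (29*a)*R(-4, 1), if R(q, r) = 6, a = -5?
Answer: -870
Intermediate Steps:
(29*a)*R(-4, 1) = (29*(-5))*6 = -145*6 = -870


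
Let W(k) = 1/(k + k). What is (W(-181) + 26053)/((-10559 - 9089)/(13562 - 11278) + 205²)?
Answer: 5385206635/8684873406 ≈ 0.62007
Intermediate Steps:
W(k) = 1/(2*k)
(W(-181) + 26053)/((-10559 - 9089)/(13562 - 11278) + 205²) = ((½)/(-181) + 26053)/((-10559 - 9089)/(13562 - 11278) + 205²) = ((½)*(-1/181) + 26053)/(-19648/2284 + 42025) = (-1/362 + 26053)/(-19648*1/2284 + 42025) = 9431185/(362*(-4912/571 + 42025)) = 9431185/(362*(23991363/571)) = (9431185/362)*(571/23991363) = 5385206635/8684873406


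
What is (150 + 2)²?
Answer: 23104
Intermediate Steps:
(150 + 2)² = 152² = 23104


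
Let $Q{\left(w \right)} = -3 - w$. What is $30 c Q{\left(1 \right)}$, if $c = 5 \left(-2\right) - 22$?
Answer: $3840$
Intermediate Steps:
$c = -32$ ($c = -10 - 22 = -32$)
$30 c Q{\left(1 \right)} = 30 \left(-32\right) \left(-3 - 1\right) = - 960 \left(-3 - 1\right) = \left(-960\right) \left(-4\right) = 3840$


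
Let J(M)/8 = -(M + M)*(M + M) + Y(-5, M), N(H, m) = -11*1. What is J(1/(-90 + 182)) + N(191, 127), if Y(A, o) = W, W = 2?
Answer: 2643/529 ≈ 4.9962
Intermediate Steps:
N(H, m) = -11
Y(A, o) = 2
J(M) = 16 - 32*M² (J(M) = 8*(-(M + M)*(M + M) + 2) = 8*(-2*M*2*M + 2) = 8*(-4*M² + 2) = 8*(2 - 4*M²) = 16 - 32*M²)
J(1/(-90 + 182)) + N(191, 127) = (16 - 32/(-90 + 182)²) - 11 = (16 - 32*(1/92)²) - 11 = (16 - 32*1/8464) - 11 = (16 - 2/529) - 11 = 8462/529 - 11 = 2643/529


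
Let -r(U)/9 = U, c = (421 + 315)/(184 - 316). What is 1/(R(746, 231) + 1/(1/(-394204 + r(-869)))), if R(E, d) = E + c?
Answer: -33/12726205 ≈ -2.5931e-6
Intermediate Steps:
c = -184/33 (c = 736/(-132) = 736*(-1/132) = -184/33 ≈ -5.5758)
r(U) = -9*U
R(E, d) = -184/33 + E (R(E, d) = E - 184/33 = -184/33 + E)
1/(R(746, 231) + 1/(1/(-394204 + r(-869)))) = 1/((-184/33 + 746) + 1/(1/(-394204 - 9*(-869)))) = 1/(24434/33 + 1/(1/(-394204 + 7821))) = 1/(24434/33 + 1/(1/(-386383))) = 1/(24434/33 + 1/(-1/386383)) = 1/(24434/33 - 386383) = 1/(-12726205/33) = -33/12726205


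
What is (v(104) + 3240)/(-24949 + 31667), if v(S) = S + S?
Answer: 1724/3359 ≈ 0.51325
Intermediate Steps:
v(S) = 2*S
(v(104) + 3240)/(-24949 + 31667) = (2*104 + 3240)/(-24949 + 31667) = (208 + 3240)/6718 = 3448*(1/6718) = 1724/3359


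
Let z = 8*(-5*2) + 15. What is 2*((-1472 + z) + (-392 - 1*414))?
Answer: -4686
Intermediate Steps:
z = -65 (z = 8*(-10) + 15 = -80 + 15 = -65)
2*((-1472 + z) + (-392 - 1*414)) = 2*((-1472 - 65) + (-392 - 1*414)) = 2*(-1537 + (-392 - 414)) = 2*(-1537 - 806) = 2*(-2343) = -4686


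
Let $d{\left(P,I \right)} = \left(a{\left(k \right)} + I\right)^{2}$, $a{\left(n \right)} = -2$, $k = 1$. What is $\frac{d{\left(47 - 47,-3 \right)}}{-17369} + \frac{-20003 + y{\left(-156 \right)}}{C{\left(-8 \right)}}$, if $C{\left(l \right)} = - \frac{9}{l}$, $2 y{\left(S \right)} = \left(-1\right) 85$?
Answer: $- \frac{2785362541}{156321} \approx -17818.0$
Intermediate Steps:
$d{\left(P,I \right)} = \left(-2 + I\right)^{2}$
$y{\left(S \right)} = - \frac{85}{2}$ ($y{\left(S \right)} = \frac{\left(-1\right) 85}{2} = \frac{1}{2} \left(-85\right) = - \frac{85}{2}$)
$\frac{d{\left(47 - 47,-3 \right)}}{-17369} + \frac{-20003 + y{\left(-156 \right)}}{C{\left(-8 \right)}} = \frac{\left(-2 - 3\right)^{2}}{-17369} + \frac{-20003 - \frac{85}{2}}{\left(-9\right) \frac{1}{-8}} = \left(-5\right)^{2} \left(- \frac{1}{17369}\right) - \frac{40091}{2 \left(\left(-9\right) \left(- \frac{1}{8}\right)\right)} = 25 \left(- \frac{1}{17369}\right) - \frac{40091}{2 \cdot \frac{9}{8}} = - \frac{25}{17369} - \frac{160364}{9} = - \frac{2785362541}{156321}$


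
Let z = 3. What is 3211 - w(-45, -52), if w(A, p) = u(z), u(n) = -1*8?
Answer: 3219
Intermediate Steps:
u(n) = -8
w(A, p) = -8
3211 - w(-45, -52) = 3211 - 1*(-8) = 3211 + 8 = 3219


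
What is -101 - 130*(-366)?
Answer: 47479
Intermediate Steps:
-101 - 130*(-366) = -101 + 47580 = 47479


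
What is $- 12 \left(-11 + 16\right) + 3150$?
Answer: $3090$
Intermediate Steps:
$- 12 \left(-11 + 16\right) + 3150 = \left(-12\right) 5 + 3150 = -60 + 3150 = 3090$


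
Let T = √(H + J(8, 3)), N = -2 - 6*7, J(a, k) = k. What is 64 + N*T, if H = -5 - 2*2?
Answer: 64 - 44*I*√6 ≈ 64.0 - 107.78*I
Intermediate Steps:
H = -9 (H = -5 - 4 = -9)
N = -44 (N = -2 - 42 = -44)
T = I*√6 (T = √(-9 + 3) = √(-6) = I*√6 ≈ 2.4495*I)
64 + N*T = 64 - 44*I*√6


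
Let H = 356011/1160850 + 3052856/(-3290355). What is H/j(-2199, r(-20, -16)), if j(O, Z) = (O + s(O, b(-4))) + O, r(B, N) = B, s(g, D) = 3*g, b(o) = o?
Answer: 158167020913/2799773105082750 ≈ 5.6493e-5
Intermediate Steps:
j(O, Z) = 5*O (j(O, Z) = (O + 3*O) + O = 4*O + O = 5*O)
H = -158167020913/254640573450 (H = 356011*(1/1160850) + 3052856*(-1/3290355) = 356011/1160850 - 3052856/3290355 = -158167020913/254640573450 ≈ -0.62114)
H/j(-2199, r(-20, -16)) = -158167020913/(254640573450*(5*(-2199))) = -158167020913/254640573450/(-10995) = -158167020913/254640573450*(-1/10995) = 158167020913/2799773105082750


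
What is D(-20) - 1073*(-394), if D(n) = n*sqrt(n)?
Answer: 422762 - 40*I*sqrt(5) ≈ 4.2276e+5 - 89.443*I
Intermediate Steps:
D(n) = n**(3/2)
D(-20) - 1073*(-394) = (-20)**(3/2) - 1073*(-394) = -40*I*sqrt(5) + 422762 = 422762 - 40*I*sqrt(5)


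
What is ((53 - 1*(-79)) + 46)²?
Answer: 31684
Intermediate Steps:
((53 - 1*(-79)) + 46)² = ((53 + 79) + 46)² = (132 + 46)² = 178² = 31684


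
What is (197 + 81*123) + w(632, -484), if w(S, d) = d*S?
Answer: -295728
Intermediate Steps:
w(S, d) = S*d
(197 + 81*123) + w(632, -484) = (197 + 81*123) + 632*(-484) = (197 + 9963) - 305888 = 10160 - 305888 = -295728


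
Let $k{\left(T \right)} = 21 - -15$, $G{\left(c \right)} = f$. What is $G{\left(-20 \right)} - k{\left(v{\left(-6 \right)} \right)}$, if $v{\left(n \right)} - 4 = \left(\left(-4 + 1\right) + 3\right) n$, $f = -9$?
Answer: $-45$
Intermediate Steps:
$G{\left(c \right)} = -9$
$v{\left(n \right)} = 4$ ($v{\left(n \right)} = 4 + \left(\left(-4 + 1\right) + 3\right) n = 4 + \left(-3 + 3\right) n = 4 + 0 n = 4 + 0 = 4$)
$k{\left(T \right)} = 36$ ($k{\left(T \right)} = 21 + 15 = 36$)
$G{\left(-20 \right)} - k{\left(v{\left(-6 \right)} \right)} = -9 - 36 = -45$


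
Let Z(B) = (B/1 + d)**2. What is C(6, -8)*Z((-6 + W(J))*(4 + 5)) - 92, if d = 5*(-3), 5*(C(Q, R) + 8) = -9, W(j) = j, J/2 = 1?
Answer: -127909/5 ≈ -25582.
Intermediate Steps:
J = 2 (J = 2*1 = 2)
C(Q, R) = -49/5 (C(Q, R) = -8 + (1/5)*(-9) = -8 - 9/5 = -49/5)
d = -15
Z(B) = (-15 + B)**2 (Z(B) = (B/1 - 15)**2 = (B*1 - 15)**2 = (B - 15)**2 = (-15 + B)**2)
C(6, -8)*Z((-6 + W(J))*(4 + 5)) - 92 = -49*(-15 + (-6 + 2)*(4 + 5))**2/5 - 92 = -49*(-15 - 4*9)**2/5 - 92 = -49*(-15 - 36)**2/5 - 92 = -49/5*(-51)**2 - 92 = -49/5*2601 - 92 = -127449/5 - 92 = -127909/5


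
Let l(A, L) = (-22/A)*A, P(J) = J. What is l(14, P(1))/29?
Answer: -22/29 ≈ -0.75862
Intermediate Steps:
l(A, L) = -22
l(14, P(1))/29 = -22/29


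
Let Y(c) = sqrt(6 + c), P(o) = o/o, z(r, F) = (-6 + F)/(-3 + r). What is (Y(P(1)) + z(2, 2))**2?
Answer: (4 + sqrt(7))**2 ≈ 44.166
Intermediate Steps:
z(r, F) = (-6 + F)/(-3 + r)
P(o) = 1
(Y(P(1)) + z(2, 2))**2 = (sqrt(6 + 1) + (-6 + 2)/(-3 + 2))**2 = (sqrt(7) - 4/(-1))**2 = (sqrt(7) - 1*(-4))**2 = (sqrt(7) + 4)**2 = (4 + sqrt(7))**2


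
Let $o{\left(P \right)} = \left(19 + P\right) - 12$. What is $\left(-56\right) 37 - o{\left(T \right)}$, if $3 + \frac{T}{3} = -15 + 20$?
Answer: $-2085$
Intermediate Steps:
$T = 6$ ($T = -9 + 3 \left(-15 + 20\right) = -9 + 3 \cdot 5 = -9 + 15 = 6$)
$o{\left(P \right)} = 7 + P$
$\left(-56\right) 37 - o{\left(T \right)} = \left(-56\right) 37 - \left(7 + 6\right) = -2072 - 13 = -2085$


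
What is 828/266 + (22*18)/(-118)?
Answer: -1908/7847 ≈ -0.24315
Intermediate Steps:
828/266 + (22*18)/(-118) = 828*(1/266) + 396*(-1/118) = 414/133 - 198/59 = -1908/7847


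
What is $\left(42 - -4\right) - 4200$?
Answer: $-4154$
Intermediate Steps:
$\left(42 - -4\right) - 4200 = \left(42 + 4\right) - 4200 = 46 - 4200 = -4154$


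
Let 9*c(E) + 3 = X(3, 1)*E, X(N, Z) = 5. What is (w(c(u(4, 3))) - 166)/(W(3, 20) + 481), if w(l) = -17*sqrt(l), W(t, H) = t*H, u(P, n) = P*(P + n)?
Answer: -166/541 - 17*sqrt(137)/1623 ≈ -0.42944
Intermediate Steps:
W(t, H) = H*t
c(E) = -1/3 + 5*E/9 (c(E) = -1/3 + (5*E)/9 = -1/3 + 5*E/9)
(w(c(u(4, 3))) - 166)/(W(3, 20) + 481) = (-17*sqrt(-1/3 + 5*(4*(4 + 3))/9) - 166)/(20*3 + 481) = (-17*sqrt(-1/3 + 5*(4*7)/9) - 166)/(60 + 481) = (-17*sqrt(-1/3 + (5/9)*28) - 166)/541 = (-17*sqrt(-1/3 + 140/9) - 166)*(1/541) = (-17*sqrt(137)/3 - 166)*(1/541) = (-166 - 17*sqrt(137)/3)*(1/541) = -166/541 - 17*sqrt(137)/1623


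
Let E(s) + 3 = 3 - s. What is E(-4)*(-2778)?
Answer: -11112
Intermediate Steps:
E(s) = -s (E(s) = -3 + (3 - s) = -s)
E(-4)*(-2778) = -1*(-4)*(-2778) = 4*(-2778) = -11112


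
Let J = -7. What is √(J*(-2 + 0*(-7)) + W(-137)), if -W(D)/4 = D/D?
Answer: √10 ≈ 3.1623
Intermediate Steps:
W(D) = -4 (W(D) = -4*D/D = -4*1 = -4)
√(J*(-2 + 0*(-7)) + W(-137)) = √(-7*(-2 + 0*(-7)) - 4) = √(-7*(-2 + 0) - 4) = √(-7*(-2) - 4) = √(14 - 4) = √10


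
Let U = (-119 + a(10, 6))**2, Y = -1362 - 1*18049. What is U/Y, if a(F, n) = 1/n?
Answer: -508369/698796 ≈ -0.72749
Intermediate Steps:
Y = -19411 (Y = -1362 - 18049 = -19411)
U = 508369/36 (U = (-119 + 1/6)**2 = (-713/6)**2 = 508369/36 ≈ 14121.)
U/Y = (508369/36)/(-19411) = (508369/36)*(-1/19411) = -508369/698796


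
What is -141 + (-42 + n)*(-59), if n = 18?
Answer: 1275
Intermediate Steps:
-141 + (-42 + n)*(-59) = -141 + (-42 + 18)*(-59) = -141 - 24*(-59) = -141 + 1416 = 1275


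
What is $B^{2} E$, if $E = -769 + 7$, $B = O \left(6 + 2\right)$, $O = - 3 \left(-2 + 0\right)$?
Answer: $-1755648$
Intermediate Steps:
$O = 6$ ($O = \left(-3\right) \left(-2\right) = 6$)
$B = 48$ ($B = 6 \left(6 + 2\right) = 6 \cdot 8 = 48$)
$E = -762$
$B^{2} E = 48^{2} \left(-762\right) = 2304 \left(-762\right) = -1755648$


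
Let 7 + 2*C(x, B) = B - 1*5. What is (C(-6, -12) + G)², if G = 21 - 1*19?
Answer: 100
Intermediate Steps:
C(x, B) = -6 + B/2 (C(x, B) = -7/2 + (B - 1*5)/2 = -7/2 + (B - 5)/2 = -7/2 + (-5 + B)/2 = -7/2 + (-5/2 + B/2) = -6 + B/2)
G = 2 (G = 21 - 19 = 2)
(C(-6, -12) + G)² = ((-6 + (½)*(-12)) + 2)² = ((-6 - 6) + 2)² = (-12 + 2)² = (-10)² = 100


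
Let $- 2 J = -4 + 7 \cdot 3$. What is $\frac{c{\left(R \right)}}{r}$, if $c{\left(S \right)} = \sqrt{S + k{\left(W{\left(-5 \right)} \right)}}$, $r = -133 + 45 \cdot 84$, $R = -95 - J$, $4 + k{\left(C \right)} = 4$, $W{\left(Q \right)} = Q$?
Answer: $\frac{i \sqrt{346}}{7294} \approx 0.0025502 i$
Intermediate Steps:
$J = - \frac{17}{2}$ ($J = - \frac{-4 + 7 \cdot 3}{2} = - \frac{-4 + 21}{2} = \left(- \frac{1}{2}\right) 17 = - \frac{17}{2} \approx -8.5$)
$k{\left(C \right)} = 0$ ($k{\left(C \right)} = -4 + 4 = 0$)
$R = - \frac{173}{2}$ ($R = -95 - - \frac{17}{2} = -95 + \frac{17}{2} = - \frac{173}{2} \approx -86.5$)
$r = 3647$ ($r = -133 + 3780 = 3647$)
$c{\left(S \right)} = \sqrt{S}$ ($c{\left(S \right)} = \sqrt{S + 0} = \sqrt{S}$)
$\frac{c{\left(R \right)}}{r} = \frac{\sqrt{- \frac{173}{2}}}{3647} = \frac{i \sqrt{346}}{2} \cdot \frac{1}{3647} = \frac{i \sqrt{346}}{7294}$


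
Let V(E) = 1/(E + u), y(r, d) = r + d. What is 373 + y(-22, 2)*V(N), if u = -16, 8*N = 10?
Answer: 22087/59 ≈ 374.36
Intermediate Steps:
N = 5/4 (N = (⅛)*10 = 5/4 ≈ 1.2500)
y(r, d) = d + r
V(E) = 1/(-16 + E) (V(E) = 1/(E - 16) = 1/(-16 + E))
373 + y(-22, 2)*V(N) = 373 + (2 - 22)/(-16 + 5/4) = 373 - 20/(-59/4) = 373 - 20*(-4/59) = 373 + 80/59 = 22087/59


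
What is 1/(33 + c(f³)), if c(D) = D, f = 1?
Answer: 1/34 ≈ 0.029412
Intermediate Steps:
1/(33 + c(f³)) = 1/(33 + 1³) = 1/(33 + 1) = 1/34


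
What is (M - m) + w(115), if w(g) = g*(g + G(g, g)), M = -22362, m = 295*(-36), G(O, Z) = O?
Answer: 14708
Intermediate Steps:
m = -10620
w(g) = 2*g**2 (w(g) = g*(g + g) = g*(2*g) = 2*g**2)
(M - m) + w(115) = (-22362 - 1*(-10620)) + 2*115**2 = (-22362 + 10620) + 2*13225 = -11742 + 26450 = 14708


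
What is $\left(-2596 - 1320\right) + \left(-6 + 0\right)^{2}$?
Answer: $-3880$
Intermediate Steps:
$\left(-2596 - 1320\right) + \left(-6 + 0\right)^{2} = -3916 + \left(-6\right)^{2} = -3916 + 36 = -3880$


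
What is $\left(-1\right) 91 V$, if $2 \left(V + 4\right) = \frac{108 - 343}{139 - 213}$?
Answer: $\frac{32487}{148} \approx 219.51$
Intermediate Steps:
$V = - \frac{357}{148}$ ($V = -4 + \frac{\left(108 - 343\right) \frac{1}{139 - 213}}{2} = -4 + \frac{\left(-235\right) \frac{1}{-74}}{2} = -4 + \frac{\left(-235\right) \left(- \frac{1}{74}\right)}{2} = -4 + \frac{1}{2} \cdot \frac{235}{74} = -4 + \frac{235}{148} = - \frac{357}{148} \approx -2.4122$)
$\left(-1\right) 91 V = \left(-1\right) 91 \left(- \frac{357}{148}\right) = \left(-91\right) \left(- \frac{357}{148}\right) = \frac{32487}{148}$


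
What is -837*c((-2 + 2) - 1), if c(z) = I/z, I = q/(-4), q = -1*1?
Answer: 837/4 ≈ 209.25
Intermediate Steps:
q = -1
I = ¼ (I = -1/(-4) = -1*(-¼) = ¼ ≈ 0.25000)
c(z) = 1/(4*z)
-837*c((-2 + 2) - 1) = -837/(4*((-2 + 2) - 1)) = -837/(4*(0 - 1)) = -837/(4*(-1)) = -837*(-1)/4 = -837*(-¼) = 837/4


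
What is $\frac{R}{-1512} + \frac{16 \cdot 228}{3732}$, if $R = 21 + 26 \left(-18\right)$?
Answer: $\frac{199555}{156744} \approx 1.2731$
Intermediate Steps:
$R = -447$ ($R = 21 - 468 = -447$)
$\frac{R}{-1512} + \frac{16 \cdot 228}{3732} = - \frac{447}{-1512} + \frac{16 \cdot 228}{3732} = \left(-447\right) \left(- \frac{1}{1512}\right) + 3648 \cdot \frac{1}{3732} = \frac{149}{504} + \frac{304}{311} = \frac{199555}{156744}$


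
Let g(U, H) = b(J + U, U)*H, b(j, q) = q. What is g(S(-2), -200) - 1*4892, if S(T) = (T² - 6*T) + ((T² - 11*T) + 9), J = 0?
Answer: -15092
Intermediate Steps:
S(T) = 9 - 17*T + 2*T² (S(T) = (T² - 6*T) + (9 + T² - 11*T) = 9 - 17*T + 2*T²)
g(U, H) = H*U (g(U, H) = U*H = H*U)
g(S(-2), -200) - 1*4892 = -200*(9 - 17*(-2) + 2*(-2)²) - 1*4892 = -200*(9 + 34 + 2*4) - 4892 = -200*(9 + 34 + 8) - 4892 = -200*51 - 4892 = -10200 - 4892 = -15092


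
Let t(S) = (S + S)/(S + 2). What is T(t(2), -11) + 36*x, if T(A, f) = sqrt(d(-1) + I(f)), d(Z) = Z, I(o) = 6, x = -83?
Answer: -2988 + sqrt(5) ≈ -2985.8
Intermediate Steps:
t(S) = 2*S/(2 + S) (t(S) = (2*S)/(2 + S) = 2*S/(2 + S))
T(A, f) = sqrt(5) (T(A, f) = sqrt(-1 + 6) = sqrt(5))
T(t(2), -11) + 36*x = sqrt(5) + 36*(-83) = sqrt(5) - 2988 = -2988 + sqrt(5)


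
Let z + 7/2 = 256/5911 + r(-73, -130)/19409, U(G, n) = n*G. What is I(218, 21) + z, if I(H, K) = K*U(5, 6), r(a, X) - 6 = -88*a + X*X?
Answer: 144038173215/229453198 ≈ 627.75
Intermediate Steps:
U(G, n) = G*n
r(a, X) = 6 + X² - 88*a (r(a, X) = 6 + (-88*a + X*X) = 6 + (-88*a + X²) = 6 + (X² - 88*a) = 6 + X² - 88*a)
I(H, K) = 30*K (I(H, K) = K*(5*6) = K*30 = 30*K)
z = -517341525/229453198 (z = -7/2 + (256/5911 + (6 + (-130)² - 88*(-73))/19409) = -7/2 + (256*(1/5911) + (6 + 16900 + 6424)*(1/19409)) = -7/2 + (256/5911 + 23330*(1/19409)) = -7/2 + (256/5911 + 23330/19409) = -7/2 + 142872334/114726599 = -517341525/229453198 ≈ -2.2547)
I(218, 21) + z = 30*21 - 517341525/229453198 = 630 - 517341525/229453198 = 144038173215/229453198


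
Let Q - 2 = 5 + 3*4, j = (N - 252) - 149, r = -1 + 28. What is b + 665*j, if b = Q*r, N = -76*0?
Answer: -266152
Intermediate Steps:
N = 0
r = 27
j = -401 (j = (0 - 252) - 149 = -252 - 149 = -401)
Q = 19 (Q = 2 + (5 + 3*4) = 2 + (5 + 12) = 2 + 17 = 19)
b = 513 (b = 19*27 = 513)
b + 665*j = 513 + 665*(-401) = 513 - 266665 = -266152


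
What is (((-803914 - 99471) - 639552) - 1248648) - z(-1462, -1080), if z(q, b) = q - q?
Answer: -2791585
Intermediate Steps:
z(q, b) = 0
(((-803914 - 99471) - 639552) - 1248648) - z(-1462, -1080) = (((-803914 - 99471) - 639552) - 1248648) - 1*0 = ((-903385 - 639552) - 1248648) + 0 = (-1542937 - 1248648) + 0 = -2791585 + 0 = -2791585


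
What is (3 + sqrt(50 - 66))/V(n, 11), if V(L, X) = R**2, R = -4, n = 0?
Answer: 3/16 + I/4 ≈ 0.1875 + 0.25*I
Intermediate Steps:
V(L, X) = 16 (V(L, X) = (-4)**2 = 16)
(3 + sqrt(50 - 66))/V(n, 11) = (3 + sqrt(50 - 66))/16 = (3 + sqrt(-16))/16 = (3 + 4*I)/16 = 3/16 + I/4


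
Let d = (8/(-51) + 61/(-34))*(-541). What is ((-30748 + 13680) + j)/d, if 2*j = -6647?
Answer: -2079933/107659 ≈ -19.320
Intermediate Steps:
j = -6647/2 (j = (½)*(-6647) = -6647/2 ≈ -3323.5)
d = 107659/102 (d = (8*(-1/51) + 61*(-1/34))*(-541) = (-8/51 - 61/34)*(-541) = -199/102*(-541) = 107659/102 ≈ 1055.5)
((-30748 + 13680) + j)/d = ((-30748 + 13680) - 6647/2)/(107659/102) = (-17068 - 6647/2)*(102/107659) = -40783/2*102/107659 = -2079933/107659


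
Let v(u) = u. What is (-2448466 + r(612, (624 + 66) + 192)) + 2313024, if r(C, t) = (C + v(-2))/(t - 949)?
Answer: -9075224/67 ≈ -1.3545e+5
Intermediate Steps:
r(C, t) = (-2 + C)/(-949 + t) (r(C, t) = (C - 2)/(t - 949) = (-2 + C)/(-949 + t))
(-2448466 + r(612, (624 + 66) + 192)) + 2313024 = (-2448466 + (-2 + 612)/(-949 + ((624 + 66) + 192))) + 2313024 = (-2448466 + 610/(-949 + (690 + 192))) + 2313024 = (-2448466 + 610/(-949 + 882)) + 2313024 = (-2448466 + 610/(-67)) + 2313024 = (-2448466 - 1/67*610) + 2313024 = (-2448466 - 610/67) + 2313024 = -164047832/67 + 2313024 = -9075224/67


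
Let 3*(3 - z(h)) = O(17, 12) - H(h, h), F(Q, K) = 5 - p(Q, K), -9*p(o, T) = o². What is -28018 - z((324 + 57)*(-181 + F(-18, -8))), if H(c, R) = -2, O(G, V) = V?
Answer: -84049/3 ≈ -28016.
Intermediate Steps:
p(o, T) = -o²/9
F(Q, K) = 5 + Q²/9 (F(Q, K) = 5 - (-1)*Q²/9 = 5 + Q²/9)
z(h) = -5/3 (z(h) = 3 - (12 - 1*(-2))/3 = 3 - (12 + 2)/3 = 3 - ⅓*14 = 3 - 14/3 = -5/3)
-28018 - z((324 + 57)*(-181 + F(-18, -8))) = -28018 - 1*(-5/3) = -28018 + 5/3 = -84049/3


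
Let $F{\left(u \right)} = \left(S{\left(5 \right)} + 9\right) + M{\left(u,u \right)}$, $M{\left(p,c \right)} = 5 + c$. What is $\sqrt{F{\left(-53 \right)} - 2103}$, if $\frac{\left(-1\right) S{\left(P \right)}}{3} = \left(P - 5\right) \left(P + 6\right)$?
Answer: $3 i \sqrt{238} \approx 46.282 i$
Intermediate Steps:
$S{\left(P \right)} = - 3 \left(-5 + P\right) \left(6 + P\right)$ ($S{\left(P \right)} = - 3 \left(P - 5\right) \left(P + 6\right) = - 3 \left(-5 + P\right) \left(6 + P\right)$)
$F{\left(u \right)} = 14 + u$ ($F{\left(u \right)} = \left(\left(90 - 15 - 3 \cdot 5^{2}\right) + 9\right) + \left(5 + u\right) = \left(\left(90 - 15 - 75\right) + 9\right) + \left(5 + u\right) = \left(0 + 9\right) + \left(5 + u\right) = 9 + \left(5 + u\right) = 14 + u$)
$\sqrt{F{\left(-53 \right)} - 2103} = \sqrt{\left(14 - 53\right) - 2103} = \sqrt{-39 - 2103} = \sqrt{-2142} = 3 i \sqrt{238}$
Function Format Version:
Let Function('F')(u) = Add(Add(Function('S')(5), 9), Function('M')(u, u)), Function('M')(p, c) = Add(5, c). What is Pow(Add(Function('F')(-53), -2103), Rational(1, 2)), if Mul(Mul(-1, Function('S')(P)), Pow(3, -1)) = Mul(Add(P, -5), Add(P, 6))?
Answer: Mul(3, I, Pow(238, Rational(1, 2))) ≈ Mul(46.282, I)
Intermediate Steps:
Function('S')(P) = Mul(-3, Add(-5, P), Add(6, P)) (Function('S')(P) = Mul(-3, Mul(Add(P, -5), Add(P, 6))) = Mul(-3, Mul(Add(-5, P), Add(6, P))) = Mul(-3, Add(-5, P), Add(6, P)))
Function('F')(u) = Add(14, u) (Function('F')(u) = Add(Add(Add(90, Mul(-3, 5), Mul(-3, Pow(5, 2))), 9), Add(5, u)) = Add(Add(Add(90, -15, Mul(-3, 25)), 9), Add(5, u)) = Add(Add(Add(90, -15, -75), 9), Add(5, u)) = Add(Add(0, 9), Add(5, u)) = Add(9, Add(5, u)) = Add(14, u))
Pow(Add(Function('F')(-53), -2103), Rational(1, 2)) = Pow(Add(Add(14, -53), -2103), Rational(1, 2)) = Pow(Add(-39, -2103), Rational(1, 2)) = Pow(-2142, Rational(1, 2)) = Mul(3, I, Pow(238, Rational(1, 2)))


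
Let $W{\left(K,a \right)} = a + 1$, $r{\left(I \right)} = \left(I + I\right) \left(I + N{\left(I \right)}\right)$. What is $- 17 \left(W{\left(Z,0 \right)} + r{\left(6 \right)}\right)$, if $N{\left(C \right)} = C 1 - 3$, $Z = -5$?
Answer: $-1853$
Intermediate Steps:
$N{\left(C \right)} = -3 + C$ ($N{\left(C \right)} = C - 3 = -3 + C$)
$r{\left(I \right)} = 2 I \left(-3 + 2 I\right)$ ($r{\left(I \right)} = \left(I + I\right) \left(I + \left(-3 + I\right)\right) = 2 I \left(-3 + 2 I\right)$)
$W{\left(K,a \right)} = 1 + a$
$- 17 \left(W{\left(Z,0 \right)} + r{\left(6 \right)}\right) = - 17 \left(\left(1 + 0\right) + 2 \cdot 6 \left(-3 + 2 \cdot 6\right)\right) = - 17 \left(1 + 2 \cdot 6 \left(-3 + 12\right)\right) = - 17 \left(1 + 2 \cdot 6 \cdot 9\right) = - 17 \left(1 + 108\right) = \left(-17\right) 109 = -1853$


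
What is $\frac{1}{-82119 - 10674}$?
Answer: $- \frac{1}{92793} \approx -1.0777 \cdot 10^{-5}$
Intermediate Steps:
$\frac{1}{-82119 - 10674} = \frac{1}{-92793} = - \frac{1}{92793}$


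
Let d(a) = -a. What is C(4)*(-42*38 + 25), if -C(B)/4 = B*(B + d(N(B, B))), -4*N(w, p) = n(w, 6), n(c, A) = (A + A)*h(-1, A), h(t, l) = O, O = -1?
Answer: 25136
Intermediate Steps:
h(t, l) = -1
n(c, A) = -2*A (n(c, A) = (A + A)*(-1) = (2*A)*(-1) = -2*A)
N(w, p) = 3 (N(w, p) = -(-1)*6/2 = -1/4*(-12) = 3)
C(B) = -4*B*(-3 + B) (C(B) = -4*B*(B - 1*3) = -4*B*(B - 3) = -4*B*(-3 + B))
C(4)*(-42*38 + 25) = (4*4*(3 - 1*4))*(-42*38 + 25) = (4*4*(3 - 4))*(-1596 + 25) = (4*4*(-1))*(-1571) = -16*(-1571) = 25136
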